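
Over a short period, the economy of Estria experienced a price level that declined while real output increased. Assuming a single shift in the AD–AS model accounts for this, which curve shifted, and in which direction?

P fell and Y rose. An AD shift moves P and Y in the same direction; an SRAS shift moves them in opposite directions.
Here P and Y moved in opposite directions, so the SRAS curve shifted.
Since Y rose, SRAS shifted right.

SRAS shifted right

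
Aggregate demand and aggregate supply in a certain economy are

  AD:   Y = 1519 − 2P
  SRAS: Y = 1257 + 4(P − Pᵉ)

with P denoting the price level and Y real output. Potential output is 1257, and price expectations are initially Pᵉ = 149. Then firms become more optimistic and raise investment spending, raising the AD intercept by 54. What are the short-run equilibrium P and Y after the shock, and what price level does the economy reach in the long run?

Short run: P = 152, Y = 1269. Long run: P = 158.

AD shifts right: new AD is Y = 1573 − 2P. With Pᵉ = 149, SRAS is Y = 661 + 4P.
Short run: 1573 − 2P = 661 + 4P gives 912 = 6P, so P = 152 and Y = 1573 − 2·152 = 1269.
Y = 1269 is above potential 1257; expectations adjust and SRAS shifts left until Y = 1257.
Long run: on the new AD curve, 1257 = 1573 − 2P gives P = 158.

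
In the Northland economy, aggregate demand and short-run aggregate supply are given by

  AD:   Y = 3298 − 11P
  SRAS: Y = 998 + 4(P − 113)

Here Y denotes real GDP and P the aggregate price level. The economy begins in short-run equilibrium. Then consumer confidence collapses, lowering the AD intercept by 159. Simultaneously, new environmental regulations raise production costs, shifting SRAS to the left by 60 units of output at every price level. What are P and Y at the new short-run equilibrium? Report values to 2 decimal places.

After both shocks: AD is Y = 3139 − 11P and SRAS is Y = 486 + 4P.
Setting them equal: 2653 = 15P, so P = 176.87.
Substituting into AD, Y = 1193.47.

P = 176.87, Y = 1193.47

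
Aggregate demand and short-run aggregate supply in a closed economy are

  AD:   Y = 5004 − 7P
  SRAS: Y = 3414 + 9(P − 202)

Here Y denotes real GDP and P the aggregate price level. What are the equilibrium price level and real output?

Write SRAS as Y = 3414 + 9P − 1818 = 1596 + 9P.
Set AD = SRAS: 5004 − 7P = 1596 + 9P, so 3408 = 16P and P = 213.
Then Y = 5004 − 7·213 = 3513.

P = 213, Y = 3513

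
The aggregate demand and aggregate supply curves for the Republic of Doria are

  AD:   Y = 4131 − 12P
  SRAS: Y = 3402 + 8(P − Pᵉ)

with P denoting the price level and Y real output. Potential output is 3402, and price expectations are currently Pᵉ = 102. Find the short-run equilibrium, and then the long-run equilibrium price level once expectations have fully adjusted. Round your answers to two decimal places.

Short run: P = 77.25, Y = 3204.00. Long run: P = 60.75.

Short run: with Pᵉ = 102, SRAS is Y = 2586 + 8P. Setting AD = SRAS gives 1545 = 20P, so P = 77.25 and Y = 4131 − 12P = 3204.00.
Output 3204.00 is below potential 3402, so over time expected prices fall and SRAS shifts right until Y returns to 3402.
Long run: Y = 3402 on the AD curve gives 3402 = 4131 − 12P, so P = 60.75.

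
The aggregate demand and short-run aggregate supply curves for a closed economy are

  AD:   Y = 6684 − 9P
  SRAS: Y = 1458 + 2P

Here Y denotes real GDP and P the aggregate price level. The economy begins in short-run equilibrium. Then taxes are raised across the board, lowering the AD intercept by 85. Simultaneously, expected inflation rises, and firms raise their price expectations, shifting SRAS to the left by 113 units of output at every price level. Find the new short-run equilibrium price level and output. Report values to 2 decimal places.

P = 477.64, Y = 2300.27

After both shocks: AD is Y = 6599 − 9P and SRAS is Y = 1345 + 2P.
Setting them equal: 5254 = 11P, so P = 477.64.
Substituting into AD, Y = 2300.27.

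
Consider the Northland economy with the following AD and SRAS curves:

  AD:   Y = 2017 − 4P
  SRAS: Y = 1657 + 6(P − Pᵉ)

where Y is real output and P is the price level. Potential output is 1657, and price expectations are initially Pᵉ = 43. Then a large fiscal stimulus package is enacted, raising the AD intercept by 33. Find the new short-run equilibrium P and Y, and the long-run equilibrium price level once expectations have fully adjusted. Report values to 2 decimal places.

AD shifts right: new AD is Y = 2050 − 4P. With Pᵉ = 43, SRAS is Y = 1399 + 6P.
Short run: 2050 − 4P = 1399 + 6P gives 651 = 10P, so P = 65.10 and Y = 2050 − 4P = 1789.60.
Y = 1789.60 is above potential 1657; expectations adjust and SRAS shifts left until Y = 1657.
Long run: on the new AD curve, 1657 = 2050 − 4P gives P = 98.25.

Short run: P = 65.10, Y = 1789.60. Long run: P = 98.25.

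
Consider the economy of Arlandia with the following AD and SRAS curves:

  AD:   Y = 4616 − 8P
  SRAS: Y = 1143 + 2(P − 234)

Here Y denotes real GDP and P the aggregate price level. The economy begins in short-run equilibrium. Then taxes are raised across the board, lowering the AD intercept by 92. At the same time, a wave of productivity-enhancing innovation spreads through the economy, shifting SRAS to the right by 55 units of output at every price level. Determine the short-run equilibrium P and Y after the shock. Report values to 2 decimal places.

P = 379.40, Y = 1488.80

After both shocks: AD is Y = 4524 − 8P and SRAS is Y = 730 + 2P.
Setting them equal: 3794 = 10P, so P = 379.40.
Substituting into AD, Y = 1488.80.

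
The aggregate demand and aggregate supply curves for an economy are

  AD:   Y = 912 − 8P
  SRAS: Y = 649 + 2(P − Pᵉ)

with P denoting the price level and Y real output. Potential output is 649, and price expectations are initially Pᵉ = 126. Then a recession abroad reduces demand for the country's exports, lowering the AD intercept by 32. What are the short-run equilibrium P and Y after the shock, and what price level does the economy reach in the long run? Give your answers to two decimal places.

AD shifts left: new AD is Y = 880 − 8P. With Pᵉ = 126, SRAS is Y = 397 + 2P.
Short run: 880 − 8P = 397 + 2P gives 483 = 10P, so P = 48.30 and Y = 880 − 8P = 493.60.
Y = 493.60 is below potential 649; expectations adjust and SRAS shifts right until Y = 649.
Long run: on the new AD curve, 649 = 880 − 8P gives P = 28.88.

Short run: P = 48.30, Y = 493.60. Long run: P = 28.88.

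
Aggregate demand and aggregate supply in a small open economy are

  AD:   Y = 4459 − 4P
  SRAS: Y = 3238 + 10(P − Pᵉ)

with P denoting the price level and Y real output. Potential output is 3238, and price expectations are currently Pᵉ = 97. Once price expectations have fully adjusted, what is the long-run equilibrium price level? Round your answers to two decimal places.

Short run: with Pᵉ = 97, SRAS is Y = 2268 + 10P. Setting AD = SRAS gives 2191 = 14P, so P = 156.50 and Y = 4459 − 4P = 3833.00.
Output 3833.00 is above potential 3238, so over time expected prices rise and SRAS shifts left until Y returns to 3238.
Long run: Y = 3238 on the AD curve gives 3238 = 4459 − 4P, so P = 305.25.

Long-run P = 305.25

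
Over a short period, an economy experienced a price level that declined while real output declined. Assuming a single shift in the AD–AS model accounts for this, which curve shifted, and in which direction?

AD shifted left

P fell and Y fell. An AD shift moves P and Y in the same direction; an SRAS shift moves them in opposite directions.
Here P and Y moved in the same direction, so the AD curve shifted.
Since Y fell, AD shifted left.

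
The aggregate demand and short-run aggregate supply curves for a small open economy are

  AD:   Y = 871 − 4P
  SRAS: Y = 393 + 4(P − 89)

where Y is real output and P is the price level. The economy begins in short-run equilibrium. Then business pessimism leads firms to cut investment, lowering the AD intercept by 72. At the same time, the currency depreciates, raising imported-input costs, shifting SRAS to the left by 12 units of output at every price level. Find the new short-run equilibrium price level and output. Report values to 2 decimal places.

P = 96.75, Y = 412.00

After both shocks: AD is Y = 799 − 4P and SRAS is Y = 25 + 4P.
Setting them equal: 774 = 8P, so P = 96.75.
Substituting into AD, Y = 412.00.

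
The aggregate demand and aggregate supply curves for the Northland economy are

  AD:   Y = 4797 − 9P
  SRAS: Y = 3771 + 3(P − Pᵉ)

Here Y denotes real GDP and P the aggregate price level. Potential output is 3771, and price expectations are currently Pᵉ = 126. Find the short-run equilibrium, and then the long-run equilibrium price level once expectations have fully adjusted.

Short run: with Pᵉ = 126, SRAS is Y = 3393 + 3P. Setting AD = SRAS gives 1404 = 12P, so P = 117 and Y = 4797 − 9·117 = 3744.
Output 3744 is below potential 3771, so over time expected prices fall and SRAS shifts right until Y returns to 3771.
Long run: Y = 3771 on the AD curve gives 3771 = 4797 − 9P, so P = 114.

Short run: P = 117, Y = 3744. Long run: P = 114.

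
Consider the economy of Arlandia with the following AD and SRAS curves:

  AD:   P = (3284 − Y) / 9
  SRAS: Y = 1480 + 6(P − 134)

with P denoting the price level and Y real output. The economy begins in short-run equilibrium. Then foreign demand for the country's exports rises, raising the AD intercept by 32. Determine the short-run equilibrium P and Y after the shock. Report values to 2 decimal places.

This is a positive demand shock: AD shifts right.
New AD: Y = 3316 − 9P.
SRAS can be written Y = 676 + 6P.
Set AD = SRAS: 3316 − 9P = 676 + 6P, so 2640 = 15P and P = 176.00.
Substituting into AD, Y = 1732.00.

P = 176.00, Y = 1732.00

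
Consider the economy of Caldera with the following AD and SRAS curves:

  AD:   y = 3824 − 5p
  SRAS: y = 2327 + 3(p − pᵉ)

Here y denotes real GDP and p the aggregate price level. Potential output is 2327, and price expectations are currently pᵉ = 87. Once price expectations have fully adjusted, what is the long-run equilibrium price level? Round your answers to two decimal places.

Short run: with pᵉ = 87, SRAS is y = 2066 + 3p. Setting AD = SRAS gives 1758 = 8p, so p = 219.75 and y = 3824 − 5p = 2725.25.
Output 2725.25 is above potential 2327, so over time expected prices rise and SRAS shifts left until y returns to 2327.
Long run: y = 2327 on the AD curve gives 2327 = 3824 − 5p, so p = 299.40.

Long-run p = 299.40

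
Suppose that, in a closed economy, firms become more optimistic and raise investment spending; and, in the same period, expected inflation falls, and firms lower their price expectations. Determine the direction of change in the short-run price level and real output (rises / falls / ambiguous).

The first event is a positive demand shock: AD shifts right, which by itself pushes P up and Y up.
The second is a favourable supply shock: SRAS shifts right, which by itself pushes P down and Y up.
The two shocks push P in opposite directions, so the effect on P is ambiguous. Both shocks push Y up, so Y rises.

Price level: ambiguous; output: rises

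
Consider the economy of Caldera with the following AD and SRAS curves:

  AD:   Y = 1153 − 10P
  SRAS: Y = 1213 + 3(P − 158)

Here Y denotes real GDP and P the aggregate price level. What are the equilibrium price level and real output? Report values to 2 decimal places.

Write SRAS as Y = 1213 + 3P − 474 = 739 + 3P.
Set AD = SRAS: 1153 − 10P = 739 + 3P, so 414 = 13P and P = 31.85.
Substituting into AD, Y = 1153 − 10P = 834.54.

P = 31.85, Y = 834.54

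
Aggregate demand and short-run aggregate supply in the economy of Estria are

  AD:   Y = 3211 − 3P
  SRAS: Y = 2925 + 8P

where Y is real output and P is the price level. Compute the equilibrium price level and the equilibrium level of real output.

P = 26, Y = 3133

Set AD = SRAS: 3211 − 3P = 2925 + 8P, so 286 = 11P and P = 26.
Then Y = 3211 − 3·26 = 3133.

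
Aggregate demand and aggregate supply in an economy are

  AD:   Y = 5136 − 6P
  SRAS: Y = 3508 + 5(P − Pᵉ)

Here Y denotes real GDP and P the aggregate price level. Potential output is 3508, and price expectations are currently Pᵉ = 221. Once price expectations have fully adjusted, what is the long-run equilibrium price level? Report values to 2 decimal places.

Short run: with Pᵉ = 221, SRAS is Y = 2403 + 5P. Setting AD = SRAS gives 2733 = 11P, so P = 248.45 and Y = 5136 − 6P = 3645.27.
Output 3645.27 is above potential 3508, so over time expected prices rise and SRAS shifts left until Y returns to 3508.
Long run: Y = 3508 on the AD curve gives 3508 = 5136 − 6P, so P = 271.33.

Long-run P = 271.33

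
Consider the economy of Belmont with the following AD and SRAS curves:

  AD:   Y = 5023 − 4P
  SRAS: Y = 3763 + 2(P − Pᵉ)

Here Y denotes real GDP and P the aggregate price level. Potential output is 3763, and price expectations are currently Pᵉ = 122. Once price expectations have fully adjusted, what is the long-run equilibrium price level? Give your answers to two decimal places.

Long-run P = 315.00

Short run: with Pᵉ = 122, SRAS is Y = 3519 + 2P. Setting AD = SRAS gives 1504 = 6P, so P = 250.67 and Y = 5023 − 4P = 4020.33.
Output 4020.33 is above potential 3763, so over time expected prices rise and SRAS shifts left until Y returns to 3763.
Long run: Y = 3763 on the AD curve gives 3763 = 5023 − 4P, so P = 315.00.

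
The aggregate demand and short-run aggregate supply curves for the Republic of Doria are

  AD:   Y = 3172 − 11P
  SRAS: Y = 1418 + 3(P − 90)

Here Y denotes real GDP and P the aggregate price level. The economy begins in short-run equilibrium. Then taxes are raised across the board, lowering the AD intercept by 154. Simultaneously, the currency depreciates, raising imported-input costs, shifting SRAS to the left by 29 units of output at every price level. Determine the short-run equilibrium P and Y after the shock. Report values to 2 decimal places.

P = 135.64, Y = 1525.93

After both shocks: AD is Y = 3018 − 11P and SRAS is Y = 1119 + 3P.
Setting them equal: 1899 = 14P, so P = 135.64.
Substituting into AD, Y = 1525.93.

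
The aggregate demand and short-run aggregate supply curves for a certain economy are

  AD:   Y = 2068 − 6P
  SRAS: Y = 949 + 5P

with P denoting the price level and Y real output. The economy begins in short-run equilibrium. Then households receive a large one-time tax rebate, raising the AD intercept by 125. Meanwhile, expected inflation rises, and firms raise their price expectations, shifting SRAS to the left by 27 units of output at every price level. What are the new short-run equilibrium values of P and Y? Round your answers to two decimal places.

After both shocks: AD is Y = 2193 − 6P and SRAS is Y = 922 + 5P.
Setting them equal: 1271 = 11P, so P = 115.55.
Substituting into AD, Y = 1499.73.

P = 115.55, Y = 1499.73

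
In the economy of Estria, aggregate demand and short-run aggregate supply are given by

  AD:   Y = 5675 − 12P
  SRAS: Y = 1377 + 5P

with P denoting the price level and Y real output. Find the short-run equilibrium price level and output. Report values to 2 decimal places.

Set AD = SRAS: 5675 − 12P = 1377 + 5P, so 4298 = 17P and P = 252.82.
Substituting into AD, Y = 5675 − 12P = 2641.12.

P = 252.82, Y = 2641.12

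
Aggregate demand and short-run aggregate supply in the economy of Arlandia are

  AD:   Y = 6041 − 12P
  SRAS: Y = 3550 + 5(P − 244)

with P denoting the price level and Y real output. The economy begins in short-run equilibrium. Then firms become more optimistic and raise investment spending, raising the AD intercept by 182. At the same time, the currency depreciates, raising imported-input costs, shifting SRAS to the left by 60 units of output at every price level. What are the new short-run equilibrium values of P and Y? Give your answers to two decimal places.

P = 232.53, Y = 3432.65

After both shocks: AD is Y = 6223 − 12P and SRAS is Y = 2270 + 5P.
Setting them equal: 3953 = 17P, so P = 232.53.
Substituting into AD, Y = 3432.65.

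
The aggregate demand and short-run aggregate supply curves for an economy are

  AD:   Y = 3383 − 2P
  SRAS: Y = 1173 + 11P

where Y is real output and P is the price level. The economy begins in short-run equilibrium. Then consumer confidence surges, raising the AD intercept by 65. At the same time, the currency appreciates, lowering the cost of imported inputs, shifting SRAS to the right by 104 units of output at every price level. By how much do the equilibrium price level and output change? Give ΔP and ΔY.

ΔP = -3, ΔY = +71

After both shocks: AD is Y = 3448 − 2P and SRAS is Y = 1277 + 11P.
Setting them equal: 2171 = 13P, so P = 167.
Y = 3448 − 2·167 = 3114.
Initially P = 170, Y = 3043, so ΔP = -3 and ΔY = +71.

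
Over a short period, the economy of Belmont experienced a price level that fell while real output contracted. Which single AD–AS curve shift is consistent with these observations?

P fell and Y fell. An AD shift moves P and Y in the same direction; an SRAS shift moves them in opposite directions.
Here P and Y moved in the same direction, so the AD curve shifted.
Since Y fell, AD shifted left.

AD shifted left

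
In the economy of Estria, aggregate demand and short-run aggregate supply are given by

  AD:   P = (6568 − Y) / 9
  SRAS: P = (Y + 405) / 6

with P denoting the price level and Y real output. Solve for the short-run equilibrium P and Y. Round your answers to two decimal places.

Rearrange AD to Y = 6568 − 9P.
Rearrange SRAS to Y = 6P − 405.
Set AD = SRAS: 6568 − 9P = 6P − 405, so 6973 = 15P and P = 464.87.
Substituting into AD, Y = 6568 − 9P = 2384.20.

P = 464.87, Y = 2384.20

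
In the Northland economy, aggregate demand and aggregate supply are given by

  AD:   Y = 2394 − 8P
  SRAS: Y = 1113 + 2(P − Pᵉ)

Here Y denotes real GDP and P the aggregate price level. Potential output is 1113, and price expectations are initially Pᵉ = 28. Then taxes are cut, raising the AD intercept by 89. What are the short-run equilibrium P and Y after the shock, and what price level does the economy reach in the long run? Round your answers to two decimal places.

AD shifts right: new AD is Y = 2483 − 8P. With Pᵉ = 28, SRAS is Y = 1057 + 2P.
Short run: 2483 − 8P = 1057 + 2P gives 1426 = 10P, so P = 142.60 and Y = 2483 − 8P = 1342.20.
Y = 1342.20 is above potential 1113; expectations adjust and SRAS shifts left until Y = 1113.
Long run: on the new AD curve, 1113 = 2483 − 8P gives P = 171.25.

Short run: P = 142.60, Y = 1342.20. Long run: P = 171.25.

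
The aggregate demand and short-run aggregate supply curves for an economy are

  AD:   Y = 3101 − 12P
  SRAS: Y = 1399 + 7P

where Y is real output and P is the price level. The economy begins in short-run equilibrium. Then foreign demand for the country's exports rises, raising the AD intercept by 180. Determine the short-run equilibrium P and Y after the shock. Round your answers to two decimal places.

This is a positive demand shock: AD shifts right.
New AD: Y = 3281 − 12P.
Set AD = SRAS: 3281 − 12P = 1399 + 7P, so 1882 = 19P and P = 99.05.
Substituting into AD, Y = 2092.37.

P = 99.05, Y = 2092.37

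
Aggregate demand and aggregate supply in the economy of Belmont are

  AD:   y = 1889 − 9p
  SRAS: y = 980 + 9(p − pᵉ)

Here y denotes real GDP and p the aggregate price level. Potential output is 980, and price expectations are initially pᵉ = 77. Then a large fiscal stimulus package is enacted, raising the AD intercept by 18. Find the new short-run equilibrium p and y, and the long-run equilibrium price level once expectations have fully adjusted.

AD shifts right: new AD is y = 1907 − 9p. With pᵉ = 77, SRAS is y = 287 + 9p.
Short run: 1907 − 9p = 287 + 9p gives 1620 = 18p, so p = 90 and y = 1907 − 9·90 = 1097.
y = 1097 is above potential 980; expectations adjust and SRAS shifts left until y = 980.
Long run: on the new AD curve, 980 = 1907 − 9p gives p = 103.

Short run: p = 90, y = 1097. Long run: p = 103.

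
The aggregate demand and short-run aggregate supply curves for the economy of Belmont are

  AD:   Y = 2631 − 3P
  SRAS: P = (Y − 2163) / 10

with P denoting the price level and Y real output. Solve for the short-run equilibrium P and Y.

Rearrange SRAS to Y = 2163 + 10P.
Set AD = SRAS: 2631 − 3P = 2163 + 10P, so 468 = 13P and P = 36.
Then Y = 2631 − 3·36 = 2523.

P = 36, Y = 2523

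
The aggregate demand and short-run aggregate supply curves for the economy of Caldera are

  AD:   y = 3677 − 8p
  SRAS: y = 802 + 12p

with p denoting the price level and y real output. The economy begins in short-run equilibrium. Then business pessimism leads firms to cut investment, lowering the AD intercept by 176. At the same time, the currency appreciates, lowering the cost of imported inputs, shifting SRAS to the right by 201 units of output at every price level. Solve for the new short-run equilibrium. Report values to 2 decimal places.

After both shocks: AD is y = 3501 − 8p and SRAS is y = 1003 + 12p.
Setting them equal: 2498 = 20p, so p = 124.90.
Substituting into AD, y = 2501.80.

p = 124.90, y = 2501.80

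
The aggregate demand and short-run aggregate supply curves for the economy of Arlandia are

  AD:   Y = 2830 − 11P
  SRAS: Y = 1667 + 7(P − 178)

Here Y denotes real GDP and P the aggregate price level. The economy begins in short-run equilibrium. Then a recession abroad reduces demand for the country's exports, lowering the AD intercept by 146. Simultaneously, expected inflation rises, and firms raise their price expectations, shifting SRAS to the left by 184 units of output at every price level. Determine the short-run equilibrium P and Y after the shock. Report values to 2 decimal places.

P = 135.94, Y = 1188.61

After both shocks: AD is Y = 2684 − 11P and SRAS is Y = 237 + 7P.
Setting them equal: 2447 = 18P, so P = 135.94.
Substituting into AD, Y = 1188.61.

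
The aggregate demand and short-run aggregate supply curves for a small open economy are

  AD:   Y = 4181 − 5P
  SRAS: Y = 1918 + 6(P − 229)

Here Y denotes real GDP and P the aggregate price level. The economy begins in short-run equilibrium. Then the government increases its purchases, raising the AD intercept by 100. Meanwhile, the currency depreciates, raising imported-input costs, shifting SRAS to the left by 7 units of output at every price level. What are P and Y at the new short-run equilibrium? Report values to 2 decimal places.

P = 340.36, Y = 2579.18

After both shocks: AD is Y = 4281 − 5P and SRAS is Y = 537 + 6P.
Setting them equal: 3744 = 11P, so P = 340.36.
Substituting into AD, Y = 2579.18.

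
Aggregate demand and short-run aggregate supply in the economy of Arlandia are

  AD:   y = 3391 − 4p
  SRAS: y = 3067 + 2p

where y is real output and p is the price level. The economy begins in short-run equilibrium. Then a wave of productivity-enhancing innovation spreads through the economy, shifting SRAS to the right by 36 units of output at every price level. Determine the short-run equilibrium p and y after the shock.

This is a positive supply shock: SRAS shifts right.
New SRAS: y = 3103 + 2p.
Set AD = SRAS: 3391 − 4p = 3103 + 2p, so 288 = 6p and p = 48.
y = 3391 − 4·48 = 3199.

p = 48, y = 3199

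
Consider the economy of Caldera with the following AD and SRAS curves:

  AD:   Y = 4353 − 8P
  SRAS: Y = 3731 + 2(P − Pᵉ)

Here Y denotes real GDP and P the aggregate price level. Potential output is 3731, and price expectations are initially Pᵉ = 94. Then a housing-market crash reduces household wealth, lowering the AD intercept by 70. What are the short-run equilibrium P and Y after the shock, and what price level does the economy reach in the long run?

AD shifts left: new AD is Y = 4283 − 8P. With Pᵉ = 94, SRAS is Y = 3543 + 2P.
Short run: 4283 − 8P = 3543 + 2P gives 740 = 10P, so P = 74 and Y = 4283 − 8·74 = 3691.
Y = 3691 is below potential 3731; expectations adjust and SRAS shifts right until Y = 3731.
Long run: on the new AD curve, 3731 = 4283 − 8P gives P = 69.

Short run: P = 74, Y = 3691. Long run: P = 69.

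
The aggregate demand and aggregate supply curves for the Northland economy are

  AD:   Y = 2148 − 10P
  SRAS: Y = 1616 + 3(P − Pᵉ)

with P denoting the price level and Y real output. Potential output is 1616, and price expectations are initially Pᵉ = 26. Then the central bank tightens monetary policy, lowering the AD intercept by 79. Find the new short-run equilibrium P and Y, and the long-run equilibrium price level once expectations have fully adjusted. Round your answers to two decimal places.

AD shifts left: new AD is Y = 2069 − 10P. With Pᵉ = 26, SRAS is Y = 1538 + 3P.
Short run: 2069 − 10P = 1538 + 3P gives 531 = 13P, so P = 40.85 and Y = 2069 − 10P = 1660.54.
Y = 1660.54 is above potential 1616; expectations adjust and SRAS shifts left until Y = 1616.
Long run: on the new AD curve, 1616 = 2069 − 10P gives P = 45.30.

Short run: P = 40.85, Y = 1660.54. Long run: P = 45.30.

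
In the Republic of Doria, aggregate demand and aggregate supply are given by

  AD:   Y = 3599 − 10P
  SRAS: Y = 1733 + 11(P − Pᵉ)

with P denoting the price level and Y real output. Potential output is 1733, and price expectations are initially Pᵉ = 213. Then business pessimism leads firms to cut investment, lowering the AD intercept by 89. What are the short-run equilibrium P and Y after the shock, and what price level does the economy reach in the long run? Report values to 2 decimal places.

Short run: P = 196.19, Y = 1548.10. Long run: P = 177.70.

AD shifts left: new AD is Y = 3510 − 10P. With Pᵉ = 213, SRAS is Y = 11P − 610.
Short run: 3510 − 10P = 11P − 610 gives 4120 = 21P, so P = 196.19 and Y = 3510 − 10P = 1548.10.
Y = 1548.10 is below potential 1733; expectations adjust and SRAS shifts right until Y = 1733.
Long run: on the new AD curve, 1733 = 3510 − 10P gives P = 177.70.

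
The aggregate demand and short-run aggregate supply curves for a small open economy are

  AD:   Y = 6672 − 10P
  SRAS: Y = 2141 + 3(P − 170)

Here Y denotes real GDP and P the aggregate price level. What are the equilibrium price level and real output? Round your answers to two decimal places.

Write SRAS as Y = 2141 + 3P − 510 = 1631 + 3P.
Set AD = SRAS: 6672 − 10P = 1631 + 3P, so 5041 = 13P and P = 387.77.
Substituting into AD, Y = 6672 − 10P = 2794.31.

P = 387.77, Y = 2794.31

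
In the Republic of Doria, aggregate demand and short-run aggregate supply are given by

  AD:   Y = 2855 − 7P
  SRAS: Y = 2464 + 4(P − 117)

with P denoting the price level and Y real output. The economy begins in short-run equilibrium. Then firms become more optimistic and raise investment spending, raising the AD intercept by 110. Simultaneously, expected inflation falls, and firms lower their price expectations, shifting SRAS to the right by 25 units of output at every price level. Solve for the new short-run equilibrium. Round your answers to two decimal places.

After both shocks: AD is Y = 2965 − 7P and SRAS is Y = 2021 + 4P.
Setting them equal: 944 = 11P, so P = 85.82.
Substituting into AD, Y = 2364.27.

P = 85.82, Y = 2364.27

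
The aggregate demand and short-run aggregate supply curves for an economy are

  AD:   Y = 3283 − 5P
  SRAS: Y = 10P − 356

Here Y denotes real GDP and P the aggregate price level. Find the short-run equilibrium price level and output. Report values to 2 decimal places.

Set AD = SRAS: 3283 − 5P = 10P − 356, so 3639 = 15P and P = 242.60.
Substituting into AD, Y = 3283 − 5P = 2070.00.

P = 242.60, Y = 2070.00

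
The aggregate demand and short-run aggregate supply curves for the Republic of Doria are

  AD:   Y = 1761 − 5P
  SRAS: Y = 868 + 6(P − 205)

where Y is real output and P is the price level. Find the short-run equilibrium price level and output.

Write SRAS as Y = 868 + 6P − 1230 = 6P − 362.
Set AD = SRAS: 1761 − 5P = 6P − 362, so 2123 = 11P and P = 193.
Then Y = 1761 − 5·193 = 796.

P = 193, Y = 796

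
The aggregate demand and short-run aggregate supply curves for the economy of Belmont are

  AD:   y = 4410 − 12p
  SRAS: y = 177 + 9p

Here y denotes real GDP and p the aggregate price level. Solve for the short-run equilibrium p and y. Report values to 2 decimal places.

Set AD = SRAS: 4410 − 12p = 177 + 9p, so 4233 = 21p and p = 201.57.
Substituting into AD, y = 4410 − 12p = 1991.14.

p = 201.57, y = 1991.14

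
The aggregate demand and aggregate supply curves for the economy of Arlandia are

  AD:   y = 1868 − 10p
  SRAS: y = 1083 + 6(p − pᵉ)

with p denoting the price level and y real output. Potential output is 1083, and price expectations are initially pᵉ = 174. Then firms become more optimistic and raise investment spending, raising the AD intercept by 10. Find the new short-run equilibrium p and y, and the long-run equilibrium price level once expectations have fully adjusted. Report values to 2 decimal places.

AD shifts right: new AD is y = 1878 − 10p. With pᵉ = 174, SRAS is y = 39 + 6p.
Short run: 1878 − 10p = 39 + 6p gives 1839 = 16p, so p = 114.94 and y = 1878 − 10p = 728.63.
y = 728.63 is below potential 1083; expectations adjust and SRAS shifts right until y = 1083.
Long run: on the new AD curve, 1083 = 1878 − 10p gives p = 79.50.

Short run: p = 114.94, y = 728.63. Long run: p = 79.50.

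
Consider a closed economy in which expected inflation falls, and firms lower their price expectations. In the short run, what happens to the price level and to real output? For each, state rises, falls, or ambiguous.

This is a favourable supply shock: SRAS shifts right.
Moving along the downward-sloping AD curve, P falls and Y rises.

Price level: falls; output: rises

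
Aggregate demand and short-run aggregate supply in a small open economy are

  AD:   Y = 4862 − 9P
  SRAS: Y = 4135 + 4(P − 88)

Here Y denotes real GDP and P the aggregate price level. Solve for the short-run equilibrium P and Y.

P = 83, Y = 4115

Write SRAS as Y = 4135 + 4P − 352 = 3783 + 4P.
Set AD = SRAS: 4862 − 9P = 3783 + 4P, so 1079 = 13P and P = 83.
Then Y = 4862 − 9·83 = 4115.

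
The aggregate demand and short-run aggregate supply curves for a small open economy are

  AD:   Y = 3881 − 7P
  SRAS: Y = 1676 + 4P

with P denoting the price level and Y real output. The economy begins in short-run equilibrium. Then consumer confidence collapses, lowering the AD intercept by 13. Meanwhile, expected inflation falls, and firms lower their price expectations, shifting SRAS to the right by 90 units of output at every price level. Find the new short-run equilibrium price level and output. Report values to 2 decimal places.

After both shocks: AD is Y = 3868 − 7P and SRAS is Y = 1766 + 4P.
Setting them equal: 2102 = 11P, so P = 191.09.
Substituting into AD, Y = 2530.36.

P = 191.09, Y = 2530.36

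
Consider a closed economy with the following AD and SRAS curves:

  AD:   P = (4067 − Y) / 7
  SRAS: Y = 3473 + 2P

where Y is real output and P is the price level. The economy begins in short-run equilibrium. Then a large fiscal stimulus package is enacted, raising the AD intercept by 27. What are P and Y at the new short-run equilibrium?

P = 69, Y = 3611

This is a positive demand shock: AD shifts right.
New AD: Y = 4094 − 7P.
Set AD = SRAS: 4094 − 7P = 3473 + 2P, so 621 = 9P and P = 69.
Y = 4094 − 7·69 = 3611.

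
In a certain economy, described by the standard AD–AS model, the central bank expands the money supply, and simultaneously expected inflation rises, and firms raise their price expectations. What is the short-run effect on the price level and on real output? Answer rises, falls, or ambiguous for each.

Price level: rises; output: ambiguous

The first event is a positive demand shock: AD shifts right, which by itself pushes P up and Y up.
The second is an adverse supply shock: SRAS shifts left, which by itself pushes P up and Y down.
Both shocks push P up, so P rises. The two shocks push Y in opposite directions, so the effect on Y is ambiguous.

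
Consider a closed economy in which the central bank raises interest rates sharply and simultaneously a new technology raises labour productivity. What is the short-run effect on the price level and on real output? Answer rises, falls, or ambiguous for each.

Price level: falls; output: ambiguous

The first event is a negative demand shock: AD shifts left, which by itself pushes P down and Y down.
The second is a favourable supply shock: SRAS shifts right, which by itself pushes P down and Y up.
Both shocks push P down, so P falls. The two shocks push Y in opposite directions, so the effect on Y is ambiguous.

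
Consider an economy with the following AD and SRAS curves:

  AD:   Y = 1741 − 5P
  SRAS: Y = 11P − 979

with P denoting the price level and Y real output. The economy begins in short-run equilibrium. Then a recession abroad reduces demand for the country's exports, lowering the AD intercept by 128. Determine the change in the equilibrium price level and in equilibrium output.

ΔP = -8, ΔY = -88

This is a negative demand shock: AD shifts left.
New AD: Y = 1613 − 5P.
Set AD = SRAS: 1613 − 5P = 11P − 979, so 2592 = 16P and P = 162.
Y = 1613 − 5·162 = 803.
Initially P = 170, Y = 891, so ΔP = -8 and ΔY = -88.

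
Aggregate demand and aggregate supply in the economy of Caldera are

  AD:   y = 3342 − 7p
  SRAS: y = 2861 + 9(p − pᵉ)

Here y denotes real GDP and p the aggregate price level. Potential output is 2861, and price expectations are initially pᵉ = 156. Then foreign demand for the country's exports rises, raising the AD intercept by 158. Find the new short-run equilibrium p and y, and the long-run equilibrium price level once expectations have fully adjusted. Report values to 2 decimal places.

AD shifts right: new AD is y = 3500 − 7p. With pᵉ = 156, SRAS is y = 1457 + 9p.
Short run: 3500 − 7p = 1457 + 9p gives 2043 = 16p, so p = 127.69 and y = 3500 − 7p = 2606.19.
y = 2606.19 is below potential 2861; expectations adjust and SRAS shifts right until y = 2861.
Long run: on the new AD curve, 2861 = 3500 − 7p gives p = 91.29.

Short run: p = 127.69, y = 2606.19. Long run: p = 91.29.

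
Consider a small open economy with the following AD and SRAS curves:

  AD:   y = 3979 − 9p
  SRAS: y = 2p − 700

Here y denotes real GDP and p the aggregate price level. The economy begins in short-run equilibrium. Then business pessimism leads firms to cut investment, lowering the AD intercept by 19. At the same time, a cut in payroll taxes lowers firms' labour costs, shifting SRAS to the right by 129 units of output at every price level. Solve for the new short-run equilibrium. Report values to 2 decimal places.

p = 411.91, y = 252.82

After both shocks: AD is y = 3960 − 9p and SRAS is y = 2p − 571.
Setting them equal: 4531 = 11p, so p = 411.91.
Substituting into AD, y = 252.82.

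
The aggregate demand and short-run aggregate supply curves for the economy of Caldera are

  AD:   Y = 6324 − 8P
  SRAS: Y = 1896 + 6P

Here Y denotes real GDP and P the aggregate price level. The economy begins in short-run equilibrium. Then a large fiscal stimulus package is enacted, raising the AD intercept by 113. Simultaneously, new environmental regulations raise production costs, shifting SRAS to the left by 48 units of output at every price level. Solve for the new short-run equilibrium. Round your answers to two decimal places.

P = 327.79, Y = 3814.71

After both shocks: AD is Y = 6437 − 8P and SRAS is Y = 1848 + 6P.
Setting them equal: 4589 = 14P, so P = 327.79.
Substituting into AD, Y = 3814.71.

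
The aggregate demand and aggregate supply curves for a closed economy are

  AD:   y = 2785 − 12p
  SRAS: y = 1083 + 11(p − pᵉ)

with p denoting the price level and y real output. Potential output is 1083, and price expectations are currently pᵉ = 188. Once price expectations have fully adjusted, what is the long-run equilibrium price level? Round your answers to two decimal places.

Long-run p = 141.83

Short run: with pᵉ = 188, SRAS is y = 11p − 985. Setting AD = SRAS gives 3770 = 23p, so p = 163.91 and y = 2785 − 12p = 818.04.
Output 818.04 is below potential 1083, so over time expected prices fall and SRAS shifts right until y returns to 1083.
Long run: y = 1083 on the AD curve gives 1083 = 2785 − 12p, so p = 141.83.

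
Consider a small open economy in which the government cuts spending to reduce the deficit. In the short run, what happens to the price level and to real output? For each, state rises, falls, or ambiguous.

This is a negative demand shock: AD shifts left.
Moving along the upward-sloping SRAS curve, P falls and Y falls.

Price level: falls; output: falls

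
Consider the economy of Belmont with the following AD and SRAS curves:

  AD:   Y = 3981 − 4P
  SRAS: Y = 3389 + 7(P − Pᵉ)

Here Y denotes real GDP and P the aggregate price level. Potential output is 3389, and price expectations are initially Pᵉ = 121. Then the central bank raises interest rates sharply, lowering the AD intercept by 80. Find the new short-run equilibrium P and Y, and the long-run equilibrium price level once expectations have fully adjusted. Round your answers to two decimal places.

Short run: P = 123.55, Y = 3406.82. Long run: P = 128.00.

AD shifts left: new AD is Y = 3901 − 4P. With Pᵉ = 121, SRAS is Y = 2542 + 7P.
Short run: 3901 − 4P = 2542 + 7P gives 1359 = 11P, so P = 123.55 and Y = 3901 − 4P = 3406.82.
Y = 3406.82 is above potential 3389; expectations adjust and SRAS shifts left until Y = 3389.
Long run: on the new AD curve, 3389 = 3901 − 4P gives P = 128.00.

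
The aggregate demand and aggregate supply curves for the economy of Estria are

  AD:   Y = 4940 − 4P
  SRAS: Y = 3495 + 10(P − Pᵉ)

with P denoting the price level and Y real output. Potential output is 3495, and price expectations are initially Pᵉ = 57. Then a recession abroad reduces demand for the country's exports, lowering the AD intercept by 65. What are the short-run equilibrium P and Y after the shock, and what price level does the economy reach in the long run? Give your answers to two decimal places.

Short run: P = 139.29, Y = 4317.86. Long run: P = 345.00.

AD shifts left: new AD is Y = 4875 − 4P. With Pᵉ = 57, SRAS is Y = 2925 + 10P.
Short run: 4875 − 4P = 2925 + 10P gives 1950 = 14P, so P = 139.29 and Y = 4875 − 4P = 4317.86.
Y = 4317.86 is above potential 3495; expectations adjust and SRAS shifts left until Y = 3495.
Long run: on the new AD curve, 3495 = 4875 − 4P gives P = 345.00.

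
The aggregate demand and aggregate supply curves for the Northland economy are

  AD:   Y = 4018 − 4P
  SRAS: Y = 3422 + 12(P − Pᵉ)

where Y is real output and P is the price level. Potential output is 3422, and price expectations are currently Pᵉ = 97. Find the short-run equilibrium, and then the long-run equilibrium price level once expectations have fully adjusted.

Short run: with Pᵉ = 97, SRAS is Y = 2258 + 12P. Setting AD = SRAS gives 1760 = 16P, so P = 110 and Y = 4018 − 4·110 = 3578.
Output 3578 is above potential 3422, so over time expected prices rise and SRAS shifts left until Y returns to 3422.
Long run: Y = 3422 on the AD curve gives 3422 = 4018 − 4P, so P = 149.

Short run: P = 110, Y = 3578. Long run: P = 149.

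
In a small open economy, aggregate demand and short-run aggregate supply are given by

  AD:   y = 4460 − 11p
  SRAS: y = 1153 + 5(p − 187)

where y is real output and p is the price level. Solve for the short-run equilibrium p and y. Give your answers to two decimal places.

Write SRAS as y = 1153 + 5p − 935 = 218 + 5p.
Set AD = SRAS: 4460 − 11p = 218 + 5p, so 4242 = 16p and p = 265.13.
Substituting into AD, y = 4460 − 11p = 1543.63.

p = 265.13, y = 1543.63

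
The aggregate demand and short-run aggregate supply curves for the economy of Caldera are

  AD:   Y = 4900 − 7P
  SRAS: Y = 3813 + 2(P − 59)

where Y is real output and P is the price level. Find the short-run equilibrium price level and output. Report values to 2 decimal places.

P = 133.89, Y = 3962.78

Write SRAS as Y = 3813 + 2P − 118 = 3695 + 2P.
Set AD = SRAS: 4900 − 7P = 3695 + 2P, so 1205 = 9P and P = 133.89.
Substituting into AD, Y = 4900 − 7P = 3962.78.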